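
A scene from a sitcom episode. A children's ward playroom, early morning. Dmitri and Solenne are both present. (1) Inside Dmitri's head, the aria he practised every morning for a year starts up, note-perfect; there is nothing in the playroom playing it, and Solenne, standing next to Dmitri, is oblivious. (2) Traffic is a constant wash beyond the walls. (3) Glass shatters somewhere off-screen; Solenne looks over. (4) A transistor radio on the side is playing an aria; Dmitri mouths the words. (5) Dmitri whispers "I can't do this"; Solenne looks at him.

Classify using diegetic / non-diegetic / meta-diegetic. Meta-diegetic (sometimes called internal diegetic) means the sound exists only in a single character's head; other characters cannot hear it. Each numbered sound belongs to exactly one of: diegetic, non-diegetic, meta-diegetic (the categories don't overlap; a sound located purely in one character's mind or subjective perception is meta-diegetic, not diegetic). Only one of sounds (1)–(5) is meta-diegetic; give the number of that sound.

(1) it lives in Dmitri's subjectivity, not in the playroom → meta-diegetic.
(2) is diegetic: ambient/room sound belonging to the story's physical space.
(3) the sound comes from glass physically present in the location → diegetic.
Sound (4): source music from a transistor radio, which exists in the story world, so diegetic.
Sound (5): Dmitri is a character speaking aloud in the scene, so diegetic.
Only (1) is meta-diegetic.

1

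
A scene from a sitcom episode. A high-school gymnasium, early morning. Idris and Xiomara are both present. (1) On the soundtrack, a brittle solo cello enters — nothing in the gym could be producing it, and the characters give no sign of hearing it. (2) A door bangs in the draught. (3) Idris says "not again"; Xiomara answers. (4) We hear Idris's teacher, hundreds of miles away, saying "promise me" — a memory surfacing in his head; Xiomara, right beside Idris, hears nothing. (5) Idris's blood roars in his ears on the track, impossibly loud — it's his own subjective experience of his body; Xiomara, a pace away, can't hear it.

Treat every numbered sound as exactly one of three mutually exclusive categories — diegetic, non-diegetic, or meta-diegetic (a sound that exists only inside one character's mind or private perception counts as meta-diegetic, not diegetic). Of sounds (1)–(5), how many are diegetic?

2

(1) nothing in the gym produces it and the characters don't hear it — pure soundtrack → non-diegetic.
(2) is diegetic: the sound comes from a door physically present in the location.
(3) spoken by a character present in the story world → diegetic.
Sound (4): the voice is a memory playing only inside Idris's mind; Xiomara can't hear it, so meta-diegetic.
(5) is meta-diegetic: it's Idris's internal bodily sensation rendered as sound; only Idris 'hears' it.
So 2 of the 5 are diegetic: (2), (3).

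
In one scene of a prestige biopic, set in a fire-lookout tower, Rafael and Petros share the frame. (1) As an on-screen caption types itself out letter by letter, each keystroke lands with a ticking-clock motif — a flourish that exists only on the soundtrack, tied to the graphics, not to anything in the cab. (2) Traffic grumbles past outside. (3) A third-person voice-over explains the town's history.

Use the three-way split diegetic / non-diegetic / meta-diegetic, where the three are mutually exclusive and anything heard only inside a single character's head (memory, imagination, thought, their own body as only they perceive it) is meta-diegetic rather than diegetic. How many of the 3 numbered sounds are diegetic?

(1) is non-diegetic: the caption isn't part of the story world, so neither is the sound tied to it.
(2) ambient/room sound belonging to the story's physical space → diegetic.
(3) is non-diegetic: external voice-over — not a character, not heard by anyone in the scene.
Diegetic: (2) — that's 1.

1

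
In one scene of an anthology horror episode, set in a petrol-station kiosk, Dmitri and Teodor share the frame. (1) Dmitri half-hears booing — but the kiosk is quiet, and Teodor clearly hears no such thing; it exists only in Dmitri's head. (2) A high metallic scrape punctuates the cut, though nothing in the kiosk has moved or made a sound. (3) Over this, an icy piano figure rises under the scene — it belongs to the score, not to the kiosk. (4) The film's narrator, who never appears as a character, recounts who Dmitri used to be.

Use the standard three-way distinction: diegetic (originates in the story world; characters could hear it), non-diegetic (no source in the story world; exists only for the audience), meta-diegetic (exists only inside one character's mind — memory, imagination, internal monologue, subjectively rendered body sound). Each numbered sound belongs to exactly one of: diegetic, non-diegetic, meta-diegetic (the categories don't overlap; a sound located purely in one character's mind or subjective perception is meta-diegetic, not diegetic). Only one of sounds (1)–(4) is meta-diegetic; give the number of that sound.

(1) the sound is imagined by Dmitri; nothing in the story world is producing it and Teodor can't hear it → meta-diegetic.
Sound (2): an editorial stinger — it belongs to the cut, not the story world, so non-diegetic.
(3) nothing in the kiosk produces it and the characters don't hear it — pure soundtrack → non-diegetic.
(4) is non-diegetic: commentary laid over the scene from outside the fiction.
Only (1) is meta-diegetic.

1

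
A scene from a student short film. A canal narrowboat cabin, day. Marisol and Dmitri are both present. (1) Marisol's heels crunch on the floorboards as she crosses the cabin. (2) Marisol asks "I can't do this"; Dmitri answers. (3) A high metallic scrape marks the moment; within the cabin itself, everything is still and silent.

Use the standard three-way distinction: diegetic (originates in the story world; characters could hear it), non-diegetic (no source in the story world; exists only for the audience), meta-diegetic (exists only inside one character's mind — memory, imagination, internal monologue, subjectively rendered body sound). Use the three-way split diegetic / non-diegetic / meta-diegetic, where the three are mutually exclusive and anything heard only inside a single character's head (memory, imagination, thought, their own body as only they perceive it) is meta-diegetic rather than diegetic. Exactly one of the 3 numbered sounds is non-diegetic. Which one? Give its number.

3

(1) is diegetic: it's the physical sound of Marisol moving in the space.
(2) is diegetic: Marisol is a character speaking aloud in the scene.
Sound (3): an editorial stinger — it belongs to the cut, not the story world, so non-diegetic.
Only (3) is non-diegetic.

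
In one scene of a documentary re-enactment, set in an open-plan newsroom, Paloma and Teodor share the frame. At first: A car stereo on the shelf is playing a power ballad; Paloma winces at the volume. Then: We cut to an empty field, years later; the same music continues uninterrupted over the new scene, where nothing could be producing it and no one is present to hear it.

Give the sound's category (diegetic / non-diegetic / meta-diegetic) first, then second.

diegetic, non-diegetic

First: a car stereo is a real in-scene source and Paloma reacts to it → diegetic.
Second: there is no longer any in-world source and no one can hear it — it has become underscore → non-diegetic.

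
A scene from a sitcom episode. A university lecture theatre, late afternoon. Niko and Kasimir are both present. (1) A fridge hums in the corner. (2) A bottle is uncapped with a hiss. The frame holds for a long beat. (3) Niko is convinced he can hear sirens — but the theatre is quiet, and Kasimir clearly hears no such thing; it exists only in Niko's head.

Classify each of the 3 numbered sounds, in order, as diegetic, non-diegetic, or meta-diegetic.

diegetic, diegetic, meta-diegetic

Sound (1): ambient/room sound belonging to the story's physical space, so diegetic.
(2) the sound comes from a bottle physically present in the location → diegetic.
Sound (3): Niko alone 'hears' it — an imagined sound, not present in the space, so meta-diegetic.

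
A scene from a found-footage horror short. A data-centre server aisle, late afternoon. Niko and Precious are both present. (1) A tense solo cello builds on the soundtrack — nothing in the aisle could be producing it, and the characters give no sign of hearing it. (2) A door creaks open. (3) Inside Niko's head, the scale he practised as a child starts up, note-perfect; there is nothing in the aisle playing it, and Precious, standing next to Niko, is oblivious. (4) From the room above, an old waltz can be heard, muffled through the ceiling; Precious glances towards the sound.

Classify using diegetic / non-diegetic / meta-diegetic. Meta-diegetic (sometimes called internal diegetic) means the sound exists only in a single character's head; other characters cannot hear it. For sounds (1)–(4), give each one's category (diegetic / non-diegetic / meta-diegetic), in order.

non-diegetic, diegetic, meta-diegetic, diegetic

Sound (1): score with no on-screen or off-screen source; it exists for the audience alone, so non-diegetic.
(2) the sound comes from a door physically present in the location → diegetic.
(3) it lives in Niko's subjectivity, not in the aisle → meta-diegetic.
(4) off-screen diegetic: the source is out of frame but still in the story's space → diegetic.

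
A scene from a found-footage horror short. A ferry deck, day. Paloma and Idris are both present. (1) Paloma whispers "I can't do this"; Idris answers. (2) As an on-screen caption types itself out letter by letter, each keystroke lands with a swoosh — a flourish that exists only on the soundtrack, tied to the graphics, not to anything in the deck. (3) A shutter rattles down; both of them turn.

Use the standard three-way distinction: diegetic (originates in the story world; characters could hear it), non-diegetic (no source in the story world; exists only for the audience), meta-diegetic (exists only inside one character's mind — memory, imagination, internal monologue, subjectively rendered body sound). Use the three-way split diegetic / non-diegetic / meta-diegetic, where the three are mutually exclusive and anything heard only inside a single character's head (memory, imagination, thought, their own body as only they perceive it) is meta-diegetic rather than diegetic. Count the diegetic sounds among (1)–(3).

(1) on-screen dialogue — Paloma speaks and Idris is there to hear → diegetic.
(2) is non-diegetic: it accompanies on-screen graphics, not anything inside the story world.
Sound (3): an in-world source (a shutter); characters could hear it, so diegetic.
So 2 of the 3 are diegetic: (1), (3).

2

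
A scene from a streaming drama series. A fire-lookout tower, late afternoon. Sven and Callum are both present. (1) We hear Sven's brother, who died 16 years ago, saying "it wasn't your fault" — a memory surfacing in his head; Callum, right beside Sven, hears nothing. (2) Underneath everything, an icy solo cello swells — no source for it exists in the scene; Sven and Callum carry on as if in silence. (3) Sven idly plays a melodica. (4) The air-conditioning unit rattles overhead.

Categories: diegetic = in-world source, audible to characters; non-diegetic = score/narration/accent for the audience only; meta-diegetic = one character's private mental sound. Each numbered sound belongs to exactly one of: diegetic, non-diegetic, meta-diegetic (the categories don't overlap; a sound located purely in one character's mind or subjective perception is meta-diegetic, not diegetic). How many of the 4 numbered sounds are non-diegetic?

1

(1) is meta-diegetic: the voice is a memory playing only inside Sven's mind; Callum can't hear it.
(2) is non-diegetic: nothing in the cab produces it and the characters don't hear it — pure soundtrack.
(3) a character is playing a melodica on screen → diegetic.
Sound (4): it's the actual ambient sound of the location, so diegetic.
So 1 of the 4 is non-diegetic: (2).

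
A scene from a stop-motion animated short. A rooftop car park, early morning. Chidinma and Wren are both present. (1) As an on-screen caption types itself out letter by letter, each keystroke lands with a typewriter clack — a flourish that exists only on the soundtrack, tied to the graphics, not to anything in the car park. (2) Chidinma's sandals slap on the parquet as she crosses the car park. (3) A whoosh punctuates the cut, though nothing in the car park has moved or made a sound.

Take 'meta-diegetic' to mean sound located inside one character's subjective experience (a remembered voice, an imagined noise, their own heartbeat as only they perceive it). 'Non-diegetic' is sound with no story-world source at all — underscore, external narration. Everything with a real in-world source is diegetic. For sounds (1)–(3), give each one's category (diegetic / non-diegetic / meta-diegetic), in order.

Sound (1): it accompanies on-screen graphics, not anything inside the story world, so non-diegetic.
(2) it's the physical sound of Chidinma moving in the space → diegetic.
Sound (3): nothing in the scene produces it; it's an accent added for the audience, so non-diegetic.

non-diegetic, diegetic, non-diegetic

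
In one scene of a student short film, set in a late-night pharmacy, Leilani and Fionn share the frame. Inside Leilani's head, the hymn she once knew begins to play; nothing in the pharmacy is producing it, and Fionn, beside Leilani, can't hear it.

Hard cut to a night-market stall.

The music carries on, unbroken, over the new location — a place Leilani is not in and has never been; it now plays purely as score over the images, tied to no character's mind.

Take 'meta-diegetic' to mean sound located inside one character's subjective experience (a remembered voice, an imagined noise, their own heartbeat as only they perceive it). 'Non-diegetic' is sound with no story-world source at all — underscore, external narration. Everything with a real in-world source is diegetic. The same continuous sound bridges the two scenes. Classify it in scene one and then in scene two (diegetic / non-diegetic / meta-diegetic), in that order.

meta-diegetic, non-diegetic

Scene one: the music exists only inside Leilani's mind; Fionn can't hear it → meta-diegetic.
Scene two: it's detached from Leilani entirely and plays over unrelated images with no in-world source — conventional underscore → non-diegetic.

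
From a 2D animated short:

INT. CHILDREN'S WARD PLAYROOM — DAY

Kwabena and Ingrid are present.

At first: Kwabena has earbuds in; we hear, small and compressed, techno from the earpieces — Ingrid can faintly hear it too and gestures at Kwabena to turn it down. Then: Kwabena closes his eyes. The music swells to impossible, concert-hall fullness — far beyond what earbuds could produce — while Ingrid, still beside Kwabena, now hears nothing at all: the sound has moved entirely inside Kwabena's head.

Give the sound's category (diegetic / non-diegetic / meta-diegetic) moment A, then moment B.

diegetic, meta-diegetic

Moment A: the earbuds are a physical source both characters can hear → diegetic.
Moment B: the music now exists only as Kwabena's subjective experience; Ingrid can no longer hear it → meta-diegetic.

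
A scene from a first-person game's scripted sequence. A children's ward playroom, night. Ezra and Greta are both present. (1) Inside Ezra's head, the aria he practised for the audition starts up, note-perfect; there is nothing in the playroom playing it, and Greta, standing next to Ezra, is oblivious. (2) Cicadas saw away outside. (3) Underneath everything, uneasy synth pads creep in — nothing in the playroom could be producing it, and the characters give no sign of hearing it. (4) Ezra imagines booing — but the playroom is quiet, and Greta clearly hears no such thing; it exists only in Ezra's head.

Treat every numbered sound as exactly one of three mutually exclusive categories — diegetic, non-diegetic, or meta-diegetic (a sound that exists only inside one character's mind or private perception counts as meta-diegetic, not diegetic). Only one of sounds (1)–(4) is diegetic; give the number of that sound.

2

(1) it lives in Ezra's subjectivity, not in the playroom → meta-diegetic.
Sound (2): ambient/room sound belonging to the story's physical space, so diegetic.
(3) it has no source in the story world and no character can hear it — it's underscore → non-diegetic.
Sound (4): Ezra alone 'hears' it — an imagined sound, not present in the space, so meta-diegetic.
Only (2) is diegetic.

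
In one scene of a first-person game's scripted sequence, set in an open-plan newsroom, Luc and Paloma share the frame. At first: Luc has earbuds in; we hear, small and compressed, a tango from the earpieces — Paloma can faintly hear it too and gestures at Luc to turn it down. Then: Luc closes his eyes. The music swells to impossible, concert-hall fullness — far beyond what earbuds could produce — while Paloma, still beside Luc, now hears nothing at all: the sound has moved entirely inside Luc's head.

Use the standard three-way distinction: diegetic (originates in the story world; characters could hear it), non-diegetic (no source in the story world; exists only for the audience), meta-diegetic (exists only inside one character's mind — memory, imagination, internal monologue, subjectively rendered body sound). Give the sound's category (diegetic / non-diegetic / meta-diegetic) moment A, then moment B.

diegetic, meta-diegetic

Moment A: the earbuds are a physical source both characters can hear → diegetic.
Moment B: the music now exists only as Luc's subjective experience; Paloma can no longer hear it → meta-diegetic.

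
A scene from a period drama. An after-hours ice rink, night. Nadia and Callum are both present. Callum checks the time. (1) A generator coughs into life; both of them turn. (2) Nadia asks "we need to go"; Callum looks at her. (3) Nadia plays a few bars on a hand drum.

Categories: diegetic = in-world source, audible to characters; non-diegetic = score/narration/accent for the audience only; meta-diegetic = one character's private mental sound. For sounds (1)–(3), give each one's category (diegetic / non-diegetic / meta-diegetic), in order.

diegetic, diegetic, diegetic

(1) is diegetic: the sound comes from a generator physically present in the location.
(2) spoken by a character present in the story world → diegetic.
(3) is diegetic: a character is playing a hand drum on screen.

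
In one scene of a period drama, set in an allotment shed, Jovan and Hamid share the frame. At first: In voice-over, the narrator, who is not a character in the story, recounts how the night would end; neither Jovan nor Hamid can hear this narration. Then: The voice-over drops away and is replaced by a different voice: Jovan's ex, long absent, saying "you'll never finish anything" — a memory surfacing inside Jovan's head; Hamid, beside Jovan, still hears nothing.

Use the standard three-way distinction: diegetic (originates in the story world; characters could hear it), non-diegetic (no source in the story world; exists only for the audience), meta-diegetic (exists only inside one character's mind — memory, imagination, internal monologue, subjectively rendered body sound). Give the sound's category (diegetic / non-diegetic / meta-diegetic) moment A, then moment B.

non-diegetic, meta-diegetic

Moment A: the external narrator addresses only the audience — outside the story world → non-diegetic.
Moment B: the replacement voice is a memory inside Jovan's mind specifically → meta-diegetic.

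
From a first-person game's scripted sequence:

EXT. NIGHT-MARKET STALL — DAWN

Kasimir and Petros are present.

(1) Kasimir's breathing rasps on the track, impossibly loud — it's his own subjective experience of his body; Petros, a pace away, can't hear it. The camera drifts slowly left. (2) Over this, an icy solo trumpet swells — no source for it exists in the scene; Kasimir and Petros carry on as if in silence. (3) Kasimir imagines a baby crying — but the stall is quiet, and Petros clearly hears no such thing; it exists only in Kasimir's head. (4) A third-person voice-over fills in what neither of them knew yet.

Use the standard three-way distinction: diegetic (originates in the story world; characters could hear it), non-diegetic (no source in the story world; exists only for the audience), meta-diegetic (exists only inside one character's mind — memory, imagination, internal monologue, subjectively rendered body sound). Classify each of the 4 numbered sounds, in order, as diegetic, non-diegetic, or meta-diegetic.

(1) is meta-diegetic: it's Kasimir's internal bodily sensation rendered as sound; only Kasimir 'hears' it.
(2) is non-diegetic: score with no on-screen or off-screen source; it exists for the audience alone.
(3) subjective to Kasimir: the stall is silent and Petros hears nothing → meta-diegetic.
(4) is non-diegetic: external voice-over — not a character, not heard by anyone in the scene.

meta-diegetic, non-diegetic, meta-diegetic, non-diegetic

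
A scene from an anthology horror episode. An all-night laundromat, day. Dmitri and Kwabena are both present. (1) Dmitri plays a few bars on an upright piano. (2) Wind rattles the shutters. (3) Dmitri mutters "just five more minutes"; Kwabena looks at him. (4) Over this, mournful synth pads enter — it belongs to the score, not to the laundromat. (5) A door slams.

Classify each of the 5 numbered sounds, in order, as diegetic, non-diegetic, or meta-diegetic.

Sound (1): a character is playing an upright piano on screen, so diegetic.
Sound (2): ambient/room sound belonging to the story's physical space, so diegetic.
Sound (3): Dmitri is a character speaking aloud in the scene, so diegetic.
Sound (4): it has no source in the story world and no character can hear it — it's underscore, so non-diegetic.
(5) is diegetic: the sound comes from a door physically present in the location.

diegetic, diegetic, diegetic, non-diegetic, diegetic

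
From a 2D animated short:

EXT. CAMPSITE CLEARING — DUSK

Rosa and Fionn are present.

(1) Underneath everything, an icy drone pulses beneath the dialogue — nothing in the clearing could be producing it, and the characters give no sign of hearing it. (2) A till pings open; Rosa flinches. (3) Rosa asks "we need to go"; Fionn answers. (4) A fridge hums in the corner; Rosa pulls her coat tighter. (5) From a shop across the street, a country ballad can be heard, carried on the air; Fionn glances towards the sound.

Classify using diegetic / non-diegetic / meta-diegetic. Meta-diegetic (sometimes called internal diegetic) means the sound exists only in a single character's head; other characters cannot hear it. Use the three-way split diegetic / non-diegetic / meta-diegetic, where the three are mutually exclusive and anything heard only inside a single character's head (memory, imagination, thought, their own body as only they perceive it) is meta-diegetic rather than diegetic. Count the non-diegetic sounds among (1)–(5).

1

Sound (1): nothing in the clearing produces it and the characters don't hear it — pure soundtrack, so non-diegetic.
Sound (2): a till is a real object/event in the scene's world, so diegetic.
Sound (3): Rosa is a character speaking aloud in the scene, so diegetic.
Sound (4): ambient/room sound belonging to the story's physical space, so diegetic.
(5) it's coming from a shop across the street — a location within the story world — and Fionn reacts → diegetic.
Non-diegetic: (1) — that's 1.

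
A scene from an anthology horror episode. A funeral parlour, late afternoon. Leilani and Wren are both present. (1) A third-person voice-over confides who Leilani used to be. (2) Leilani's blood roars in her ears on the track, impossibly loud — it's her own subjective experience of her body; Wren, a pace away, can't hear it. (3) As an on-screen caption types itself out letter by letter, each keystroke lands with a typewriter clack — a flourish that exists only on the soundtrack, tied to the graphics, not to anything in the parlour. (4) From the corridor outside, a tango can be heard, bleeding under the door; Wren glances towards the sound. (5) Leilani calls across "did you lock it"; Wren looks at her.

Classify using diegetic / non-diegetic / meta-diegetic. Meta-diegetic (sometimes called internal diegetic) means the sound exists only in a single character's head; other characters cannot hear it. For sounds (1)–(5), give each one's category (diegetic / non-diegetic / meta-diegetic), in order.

(1) external voice-over — not a character, not heard by anyone in the scene → non-diegetic.
(2) it's Leilani's internal bodily sensation rendered as sound; only Leilani 'hears' it → meta-diegetic.
(3) is non-diegetic: sound married to a title/caption — outside the diegesis by definition.
(4) is diegetic: off-screen diegetic: the source is out of frame but still in the story's space.
(5) Leilani is a character speaking aloud in the scene → diegetic.

non-diegetic, meta-diegetic, non-diegetic, diegetic, diegetic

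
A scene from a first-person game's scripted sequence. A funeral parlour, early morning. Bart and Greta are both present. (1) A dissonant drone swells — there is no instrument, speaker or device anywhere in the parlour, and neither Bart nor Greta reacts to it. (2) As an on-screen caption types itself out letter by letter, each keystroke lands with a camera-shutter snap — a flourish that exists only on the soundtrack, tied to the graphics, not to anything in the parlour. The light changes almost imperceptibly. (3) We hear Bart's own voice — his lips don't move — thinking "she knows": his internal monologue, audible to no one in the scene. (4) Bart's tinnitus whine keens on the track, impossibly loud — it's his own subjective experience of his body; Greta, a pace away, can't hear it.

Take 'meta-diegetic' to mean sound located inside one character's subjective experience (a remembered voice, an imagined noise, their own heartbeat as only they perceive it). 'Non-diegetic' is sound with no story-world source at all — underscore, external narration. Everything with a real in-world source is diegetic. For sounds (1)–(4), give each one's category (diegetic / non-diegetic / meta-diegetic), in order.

non-diegetic, non-diegetic, meta-diegetic, meta-diegetic

Sound (1): score with no on-screen or off-screen source; it exists for the audience alone, so non-diegetic.
(2) is non-diegetic: it accompanies on-screen graphics, not anything inside the story world.
(3) is meta-diegetic: Bart's thought-voice: a private mental sound no other character can hear.
(4) it's Bart's internal bodily sensation rendered as sound; only Bart 'hears' it → meta-diegetic.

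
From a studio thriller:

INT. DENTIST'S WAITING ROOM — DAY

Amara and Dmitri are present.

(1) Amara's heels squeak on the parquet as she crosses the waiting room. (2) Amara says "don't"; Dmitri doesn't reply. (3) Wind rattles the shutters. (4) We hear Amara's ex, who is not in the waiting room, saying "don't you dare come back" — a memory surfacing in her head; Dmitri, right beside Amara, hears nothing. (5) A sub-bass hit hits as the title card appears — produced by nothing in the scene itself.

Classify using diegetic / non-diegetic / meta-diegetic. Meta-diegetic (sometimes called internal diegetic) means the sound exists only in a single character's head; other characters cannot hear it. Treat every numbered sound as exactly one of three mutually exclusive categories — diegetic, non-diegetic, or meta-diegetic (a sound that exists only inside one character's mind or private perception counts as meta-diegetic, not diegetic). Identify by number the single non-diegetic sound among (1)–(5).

5

(1) is diegetic: a character's body making contact with the set — an in-world sound.
Sound (2): Amara is a character speaking aloud in the scene, so diegetic.
(3) is diegetic: it's the actual ambient sound of the location.
Sound (4): it's Amara's recollection rendered as sound; the other character can't hear it, so meta-diegetic.
(5) is non-diegetic: an editorial stinger — it belongs to the cut, not the story world.
Only (5) is non-diegetic.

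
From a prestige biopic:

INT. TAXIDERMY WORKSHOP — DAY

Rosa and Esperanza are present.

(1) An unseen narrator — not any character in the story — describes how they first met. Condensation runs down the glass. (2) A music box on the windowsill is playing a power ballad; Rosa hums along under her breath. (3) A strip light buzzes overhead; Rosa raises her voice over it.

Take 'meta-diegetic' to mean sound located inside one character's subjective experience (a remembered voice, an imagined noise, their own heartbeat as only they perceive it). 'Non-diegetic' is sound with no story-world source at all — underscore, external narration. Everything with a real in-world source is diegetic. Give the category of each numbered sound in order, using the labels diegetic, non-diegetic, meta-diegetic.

Sound (1): external voice-over — not a character, not heard by anyone in the scene, so non-diegetic.
(2) is diegetic: the music comes from an on-screen device that Rosa responds to.
(3) is diegetic: ambient/room sound belonging to the story's physical space.

non-diegetic, diegetic, diegetic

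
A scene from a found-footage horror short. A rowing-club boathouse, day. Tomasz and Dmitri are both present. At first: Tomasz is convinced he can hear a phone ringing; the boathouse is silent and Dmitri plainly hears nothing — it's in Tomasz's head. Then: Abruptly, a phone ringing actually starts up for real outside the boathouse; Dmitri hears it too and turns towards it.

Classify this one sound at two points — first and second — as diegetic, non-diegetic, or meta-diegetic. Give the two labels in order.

meta-diegetic, diegetic

First: only Tomasz 'hears' it — imagined, in his mind → meta-diegetic.
Second: now there's a real external source and Dmitri hears it too — in the story world → diegetic.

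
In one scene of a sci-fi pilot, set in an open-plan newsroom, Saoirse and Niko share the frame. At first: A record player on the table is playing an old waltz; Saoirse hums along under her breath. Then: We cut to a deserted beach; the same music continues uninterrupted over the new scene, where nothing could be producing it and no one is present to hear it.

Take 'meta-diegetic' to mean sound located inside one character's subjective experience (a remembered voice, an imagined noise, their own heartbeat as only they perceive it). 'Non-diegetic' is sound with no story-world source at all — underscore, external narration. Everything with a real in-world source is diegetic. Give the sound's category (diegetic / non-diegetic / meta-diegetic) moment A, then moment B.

Moment A: a record player is a real in-scene source and Saoirse reacts to it → diegetic.
Moment B: there is no longer any in-world source and no one can hear it — it has become underscore → non-diegetic.

diegetic, non-diegetic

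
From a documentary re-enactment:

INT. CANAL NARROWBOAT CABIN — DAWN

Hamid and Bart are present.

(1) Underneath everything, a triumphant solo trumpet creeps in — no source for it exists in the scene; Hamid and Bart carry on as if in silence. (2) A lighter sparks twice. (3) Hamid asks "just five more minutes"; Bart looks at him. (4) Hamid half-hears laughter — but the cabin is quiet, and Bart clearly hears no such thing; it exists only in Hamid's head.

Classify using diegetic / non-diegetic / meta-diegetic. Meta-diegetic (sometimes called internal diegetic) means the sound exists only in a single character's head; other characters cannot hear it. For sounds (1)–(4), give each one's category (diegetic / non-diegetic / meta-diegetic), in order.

(1) is non-diegetic: score with no on-screen or off-screen source; it exists for the audience alone.
(2) an in-world source (a lighter); characters could hear it → diegetic.
(3) is diegetic: on-screen dialogue — Hamid speaks and Bart is there to hear.
Sound (4): the sound is imagined by Hamid; nothing in the story world is producing it and Bart can't hear it, so meta-diegetic.

non-diegetic, diegetic, diegetic, meta-diegetic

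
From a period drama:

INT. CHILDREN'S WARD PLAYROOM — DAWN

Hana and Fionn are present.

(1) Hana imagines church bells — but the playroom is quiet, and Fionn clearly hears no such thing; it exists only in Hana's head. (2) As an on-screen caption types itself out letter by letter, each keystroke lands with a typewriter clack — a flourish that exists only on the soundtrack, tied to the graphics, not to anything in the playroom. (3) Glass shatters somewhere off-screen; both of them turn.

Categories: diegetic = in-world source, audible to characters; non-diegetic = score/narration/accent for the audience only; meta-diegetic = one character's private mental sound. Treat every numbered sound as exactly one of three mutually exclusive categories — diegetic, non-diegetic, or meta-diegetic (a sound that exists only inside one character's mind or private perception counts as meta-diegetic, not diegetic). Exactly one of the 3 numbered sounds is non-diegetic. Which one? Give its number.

2

Sound (1): subjective to Hana: the playroom is silent and Fionn hears nothing, so meta-diegetic.
(2) is non-diegetic: sound married to a title/caption — outside the diegesis by definition.
Sound (3): an in-world source (glass); characters could hear it, so diegetic.
Only (2) is non-diegetic.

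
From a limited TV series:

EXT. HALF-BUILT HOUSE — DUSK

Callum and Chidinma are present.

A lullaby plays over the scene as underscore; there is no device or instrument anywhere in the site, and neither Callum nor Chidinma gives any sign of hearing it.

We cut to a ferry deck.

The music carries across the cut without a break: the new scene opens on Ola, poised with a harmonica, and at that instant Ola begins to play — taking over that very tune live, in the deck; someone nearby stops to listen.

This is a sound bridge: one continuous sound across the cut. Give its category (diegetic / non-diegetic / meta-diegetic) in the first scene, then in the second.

non-diegetic, diegetic

Scene one: there's no in-world source anywhere and no character hears it — underscore for the audience only → non-diegetic.
Scene two: from the moment Ola starts playing, the tune is being performed on a harmonica inside the story world and another character hears it → diegetic.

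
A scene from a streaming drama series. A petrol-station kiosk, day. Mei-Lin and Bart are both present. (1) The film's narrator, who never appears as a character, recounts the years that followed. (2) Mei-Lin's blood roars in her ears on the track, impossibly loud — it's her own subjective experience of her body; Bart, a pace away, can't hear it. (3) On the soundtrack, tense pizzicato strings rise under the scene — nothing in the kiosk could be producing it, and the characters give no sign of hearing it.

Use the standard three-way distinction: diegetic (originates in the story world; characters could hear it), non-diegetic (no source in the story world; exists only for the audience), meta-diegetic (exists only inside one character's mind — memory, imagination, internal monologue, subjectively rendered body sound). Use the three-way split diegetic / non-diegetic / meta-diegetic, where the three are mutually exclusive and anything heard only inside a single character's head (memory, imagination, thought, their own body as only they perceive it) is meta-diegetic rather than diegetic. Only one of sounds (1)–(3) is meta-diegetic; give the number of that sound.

Sound (1): the narrator exists outside the story world, addressing only the audience, so non-diegetic.
Sound (2): it's Mei-Lin's internal bodily sensation rendered as sound; only Mei-Lin 'hears' it, so meta-diegetic.
(3) is non-diegetic: it has no source in the story world and no character can hear it — it's underscore.
Only (2) is meta-diegetic.

2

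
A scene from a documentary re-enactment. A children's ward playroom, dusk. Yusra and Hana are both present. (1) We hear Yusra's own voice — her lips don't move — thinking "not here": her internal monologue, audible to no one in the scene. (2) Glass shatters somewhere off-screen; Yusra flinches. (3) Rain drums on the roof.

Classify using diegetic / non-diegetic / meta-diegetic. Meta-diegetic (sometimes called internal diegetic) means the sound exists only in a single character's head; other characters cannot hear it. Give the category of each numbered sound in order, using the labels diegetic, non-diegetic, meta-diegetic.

(1) Yusra's thought-voice: a private mental sound no other character can hear → meta-diegetic.
Sound (2): an in-world source (glass); characters could hear it, so diegetic.
(3) is diegetic: ambient/room sound belonging to the story's physical space.

meta-diegetic, diegetic, diegetic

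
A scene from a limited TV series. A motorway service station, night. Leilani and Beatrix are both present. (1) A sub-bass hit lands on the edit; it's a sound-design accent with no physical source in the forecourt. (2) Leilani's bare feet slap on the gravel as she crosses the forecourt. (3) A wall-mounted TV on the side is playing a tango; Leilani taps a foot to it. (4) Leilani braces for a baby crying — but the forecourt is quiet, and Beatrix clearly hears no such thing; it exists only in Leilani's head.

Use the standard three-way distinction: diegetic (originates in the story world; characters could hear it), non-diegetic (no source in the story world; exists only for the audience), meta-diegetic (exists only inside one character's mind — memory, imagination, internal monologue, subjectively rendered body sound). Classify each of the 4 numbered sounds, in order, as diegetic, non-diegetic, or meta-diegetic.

(1) is non-diegetic: nothing in the scene produces it; it's an accent added for the audience.
(2) is diegetic: it's the physical sound of Leilani moving in the space.
(3) source music from a wall-mounted TV, which exists in the story world → diegetic.
Sound (4): subjective to Leilani: the forecourt is silent and Beatrix hears nothing, so meta-diegetic.

non-diegetic, diegetic, diegetic, meta-diegetic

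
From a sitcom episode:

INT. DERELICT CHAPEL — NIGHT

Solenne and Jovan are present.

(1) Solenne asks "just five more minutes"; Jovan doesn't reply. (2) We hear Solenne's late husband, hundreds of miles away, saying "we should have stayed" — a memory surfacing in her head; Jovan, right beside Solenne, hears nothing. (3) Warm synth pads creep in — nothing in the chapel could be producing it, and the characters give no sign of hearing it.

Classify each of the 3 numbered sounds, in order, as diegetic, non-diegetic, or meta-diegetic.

(1) is diegetic: spoken by a character present in the story world.
(2) a remembered line, private to Solenne — not present in the room, not audible to Jovan → meta-diegetic.
(3) is non-diegetic: nothing in the chapel produces it and the characters don't hear it — pure soundtrack.

diegetic, meta-diegetic, non-diegetic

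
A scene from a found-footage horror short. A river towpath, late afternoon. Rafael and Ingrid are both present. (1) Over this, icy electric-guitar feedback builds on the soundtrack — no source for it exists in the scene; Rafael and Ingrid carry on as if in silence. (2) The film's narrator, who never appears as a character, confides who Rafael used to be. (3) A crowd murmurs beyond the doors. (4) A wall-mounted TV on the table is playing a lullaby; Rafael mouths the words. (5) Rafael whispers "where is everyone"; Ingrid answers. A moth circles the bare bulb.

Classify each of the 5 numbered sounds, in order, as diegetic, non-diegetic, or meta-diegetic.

(1) is non-diegetic: it has no source in the story world and no character can hear it — it's underscore.
Sound (2): commentary laid over the scene from outside the fiction, so non-diegetic.
(3) ambient/room sound belonging to the story's physical space → diegetic.
Sound (4): source music from a wall-mounted TV, which exists in the story world, so diegetic.
(5) is diegetic: Rafael is a character speaking aloud in the scene.

non-diegetic, non-diegetic, diegetic, diegetic, diegetic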